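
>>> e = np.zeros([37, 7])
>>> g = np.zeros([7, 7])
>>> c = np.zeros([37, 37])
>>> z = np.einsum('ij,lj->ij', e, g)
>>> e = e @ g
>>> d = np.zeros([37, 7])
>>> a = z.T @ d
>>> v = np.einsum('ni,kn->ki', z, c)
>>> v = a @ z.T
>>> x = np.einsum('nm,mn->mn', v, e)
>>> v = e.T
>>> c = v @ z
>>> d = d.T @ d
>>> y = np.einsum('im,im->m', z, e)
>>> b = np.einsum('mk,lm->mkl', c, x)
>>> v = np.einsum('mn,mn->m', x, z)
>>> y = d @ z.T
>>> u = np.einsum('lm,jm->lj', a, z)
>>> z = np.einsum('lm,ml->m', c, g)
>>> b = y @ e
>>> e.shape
(37, 7)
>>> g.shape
(7, 7)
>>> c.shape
(7, 7)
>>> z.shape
(7,)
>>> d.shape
(7, 7)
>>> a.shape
(7, 7)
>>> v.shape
(37,)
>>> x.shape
(37, 7)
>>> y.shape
(7, 37)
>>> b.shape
(7, 7)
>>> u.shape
(7, 37)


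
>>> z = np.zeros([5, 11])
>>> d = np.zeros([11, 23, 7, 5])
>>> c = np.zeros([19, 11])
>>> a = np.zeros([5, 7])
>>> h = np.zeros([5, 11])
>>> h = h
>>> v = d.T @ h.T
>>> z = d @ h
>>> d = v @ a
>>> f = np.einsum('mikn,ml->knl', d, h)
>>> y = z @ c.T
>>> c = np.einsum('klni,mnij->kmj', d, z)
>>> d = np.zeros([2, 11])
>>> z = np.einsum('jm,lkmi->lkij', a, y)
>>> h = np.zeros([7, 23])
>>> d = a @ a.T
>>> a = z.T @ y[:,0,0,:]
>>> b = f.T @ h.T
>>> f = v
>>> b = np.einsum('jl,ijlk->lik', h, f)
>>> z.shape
(11, 23, 19, 5)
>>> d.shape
(5, 5)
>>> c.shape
(5, 11, 11)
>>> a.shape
(5, 19, 23, 19)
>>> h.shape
(7, 23)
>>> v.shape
(5, 7, 23, 5)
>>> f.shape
(5, 7, 23, 5)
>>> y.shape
(11, 23, 7, 19)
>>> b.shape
(23, 5, 5)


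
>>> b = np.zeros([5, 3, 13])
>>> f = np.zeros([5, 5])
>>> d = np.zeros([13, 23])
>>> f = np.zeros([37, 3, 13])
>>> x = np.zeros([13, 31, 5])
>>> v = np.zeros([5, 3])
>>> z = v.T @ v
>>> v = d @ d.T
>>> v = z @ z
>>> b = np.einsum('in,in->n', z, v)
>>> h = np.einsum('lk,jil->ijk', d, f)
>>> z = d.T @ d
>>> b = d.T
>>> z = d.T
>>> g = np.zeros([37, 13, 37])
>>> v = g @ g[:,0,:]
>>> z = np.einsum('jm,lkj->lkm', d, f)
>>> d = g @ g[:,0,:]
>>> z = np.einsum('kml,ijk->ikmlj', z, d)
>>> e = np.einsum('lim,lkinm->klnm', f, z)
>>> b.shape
(23, 13)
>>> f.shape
(37, 3, 13)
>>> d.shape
(37, 13, 37)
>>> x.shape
(13, 31, 5)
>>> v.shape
(37, 13, 37)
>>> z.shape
(37, 37, 3, 23, 13)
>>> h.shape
(3, 37, 23)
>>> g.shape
(37, 13, 37)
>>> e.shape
(37, 37, 23, 13)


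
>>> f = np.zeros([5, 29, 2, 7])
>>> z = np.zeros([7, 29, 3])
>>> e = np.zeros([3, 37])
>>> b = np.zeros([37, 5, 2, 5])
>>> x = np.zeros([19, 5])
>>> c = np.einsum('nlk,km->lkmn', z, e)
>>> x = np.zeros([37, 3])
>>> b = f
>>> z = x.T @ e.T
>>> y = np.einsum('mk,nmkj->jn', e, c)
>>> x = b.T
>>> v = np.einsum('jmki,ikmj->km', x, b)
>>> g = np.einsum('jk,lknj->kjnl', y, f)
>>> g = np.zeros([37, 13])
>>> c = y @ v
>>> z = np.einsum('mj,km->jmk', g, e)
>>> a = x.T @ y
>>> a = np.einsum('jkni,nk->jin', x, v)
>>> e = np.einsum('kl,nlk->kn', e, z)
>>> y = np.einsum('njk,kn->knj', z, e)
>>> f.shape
(5, 29, 2, 7)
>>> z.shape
(13, 37, 3)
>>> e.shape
(3, 13)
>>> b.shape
(5, 29, 2, 7)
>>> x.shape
(7, 2, 29, 5)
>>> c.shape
(7, 2)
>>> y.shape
(3, 13, 37)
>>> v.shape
(29, 2)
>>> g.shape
(37, 13)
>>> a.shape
(7, 5, 29)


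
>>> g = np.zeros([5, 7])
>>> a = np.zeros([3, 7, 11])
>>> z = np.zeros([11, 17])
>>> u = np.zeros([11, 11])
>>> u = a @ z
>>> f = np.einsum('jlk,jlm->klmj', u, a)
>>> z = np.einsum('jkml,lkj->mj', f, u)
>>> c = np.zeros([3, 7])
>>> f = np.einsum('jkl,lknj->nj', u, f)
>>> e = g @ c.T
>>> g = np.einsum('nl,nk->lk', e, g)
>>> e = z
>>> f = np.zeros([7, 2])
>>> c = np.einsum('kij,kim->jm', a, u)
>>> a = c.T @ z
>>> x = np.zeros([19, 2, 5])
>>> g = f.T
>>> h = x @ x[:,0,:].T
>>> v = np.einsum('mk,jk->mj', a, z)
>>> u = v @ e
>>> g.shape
(2, 7)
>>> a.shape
(17, 17)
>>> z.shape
(11, 17)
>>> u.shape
(17, 17)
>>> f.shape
(7, 2)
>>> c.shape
(11, 17)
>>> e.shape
(11, 17)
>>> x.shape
(19, 2, 5)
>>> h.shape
(19, 2, 19)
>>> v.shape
(17, 11)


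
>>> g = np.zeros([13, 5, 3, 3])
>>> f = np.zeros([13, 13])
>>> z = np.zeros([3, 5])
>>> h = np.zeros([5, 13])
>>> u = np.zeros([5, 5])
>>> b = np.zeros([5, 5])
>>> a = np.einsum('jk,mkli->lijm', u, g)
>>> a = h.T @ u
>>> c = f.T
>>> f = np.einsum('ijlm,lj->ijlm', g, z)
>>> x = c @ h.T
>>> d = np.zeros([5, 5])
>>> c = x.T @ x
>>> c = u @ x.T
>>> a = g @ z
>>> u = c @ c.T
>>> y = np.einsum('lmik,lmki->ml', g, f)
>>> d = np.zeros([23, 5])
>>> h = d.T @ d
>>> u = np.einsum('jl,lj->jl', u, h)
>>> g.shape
(13, 5, 3, 3)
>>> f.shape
(13, 5, 3, 3)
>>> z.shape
(3, 5)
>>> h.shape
(5, 5)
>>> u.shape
(5, 5)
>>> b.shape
(5, 5)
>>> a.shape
(13, 5, 3, 5)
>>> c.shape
(5, 13)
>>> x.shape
(13, 5)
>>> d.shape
(23, 5)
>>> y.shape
(5, 13)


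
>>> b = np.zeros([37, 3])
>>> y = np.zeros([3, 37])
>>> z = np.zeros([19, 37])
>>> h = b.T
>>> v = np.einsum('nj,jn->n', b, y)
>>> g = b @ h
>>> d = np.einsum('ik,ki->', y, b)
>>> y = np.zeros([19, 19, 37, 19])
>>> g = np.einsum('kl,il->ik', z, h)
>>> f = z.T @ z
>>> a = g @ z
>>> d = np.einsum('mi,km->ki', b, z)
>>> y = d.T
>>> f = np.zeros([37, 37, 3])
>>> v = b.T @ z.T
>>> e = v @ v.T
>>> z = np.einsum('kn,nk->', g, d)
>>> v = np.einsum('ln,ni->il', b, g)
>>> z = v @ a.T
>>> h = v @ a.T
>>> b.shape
(37, 3)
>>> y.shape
(3, 19)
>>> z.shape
(19, 3)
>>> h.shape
(19, 3)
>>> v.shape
(19, 37)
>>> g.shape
(3, 19)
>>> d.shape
(19, 3)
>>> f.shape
(37, 37, 3)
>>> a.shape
(3, 37)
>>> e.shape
(3, 3)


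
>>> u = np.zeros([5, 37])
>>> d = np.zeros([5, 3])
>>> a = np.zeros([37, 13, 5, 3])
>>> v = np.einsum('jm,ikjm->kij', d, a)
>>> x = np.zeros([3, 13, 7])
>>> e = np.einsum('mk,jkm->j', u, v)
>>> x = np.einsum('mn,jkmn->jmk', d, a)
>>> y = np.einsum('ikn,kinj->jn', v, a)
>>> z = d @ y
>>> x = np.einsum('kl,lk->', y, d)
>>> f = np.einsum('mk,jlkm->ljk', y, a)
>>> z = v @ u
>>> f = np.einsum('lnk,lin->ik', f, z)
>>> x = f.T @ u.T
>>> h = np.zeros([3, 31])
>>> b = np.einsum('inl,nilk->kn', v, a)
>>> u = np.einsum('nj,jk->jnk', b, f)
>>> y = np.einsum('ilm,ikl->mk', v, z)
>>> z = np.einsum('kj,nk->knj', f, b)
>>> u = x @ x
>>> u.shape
(5, 5)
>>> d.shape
(5, 3)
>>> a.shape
(37, 13, 5, 3)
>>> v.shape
(13, 37, 5)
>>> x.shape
(5, 5)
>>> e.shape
(13,)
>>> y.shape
(5, 37)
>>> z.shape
(37, 3, 5)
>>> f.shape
(37, 5)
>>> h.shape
(3, 31)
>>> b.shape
(3, 37)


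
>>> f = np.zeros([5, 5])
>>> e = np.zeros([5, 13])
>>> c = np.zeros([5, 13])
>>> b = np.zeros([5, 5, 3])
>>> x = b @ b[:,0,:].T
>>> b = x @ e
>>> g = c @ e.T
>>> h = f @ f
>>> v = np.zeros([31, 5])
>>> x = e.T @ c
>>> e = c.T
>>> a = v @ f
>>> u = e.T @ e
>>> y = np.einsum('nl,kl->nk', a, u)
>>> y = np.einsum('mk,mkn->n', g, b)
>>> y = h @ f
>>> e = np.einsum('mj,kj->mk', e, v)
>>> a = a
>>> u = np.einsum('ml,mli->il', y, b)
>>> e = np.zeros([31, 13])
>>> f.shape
(5, 5)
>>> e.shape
(31, 13)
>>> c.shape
(5, 13)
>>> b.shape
(5, 5, 13)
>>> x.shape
(13, 13)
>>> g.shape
(5, 5)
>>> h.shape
(5, 5)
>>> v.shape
(31, 5)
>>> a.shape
(31, 5)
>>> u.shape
(13, 5)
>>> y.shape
(5, 5)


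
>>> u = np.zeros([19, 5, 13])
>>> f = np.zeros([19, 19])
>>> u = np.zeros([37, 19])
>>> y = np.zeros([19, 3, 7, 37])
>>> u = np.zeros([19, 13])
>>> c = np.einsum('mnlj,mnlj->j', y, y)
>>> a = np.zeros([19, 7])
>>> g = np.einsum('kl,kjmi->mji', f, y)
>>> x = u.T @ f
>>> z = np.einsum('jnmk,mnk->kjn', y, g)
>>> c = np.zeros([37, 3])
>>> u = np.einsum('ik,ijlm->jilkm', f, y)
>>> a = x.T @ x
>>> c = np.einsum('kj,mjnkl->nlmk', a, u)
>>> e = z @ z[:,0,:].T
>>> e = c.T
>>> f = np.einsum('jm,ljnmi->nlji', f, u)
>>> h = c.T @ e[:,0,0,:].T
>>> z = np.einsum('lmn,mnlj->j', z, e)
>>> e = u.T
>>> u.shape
(3, 19, 7, 19, 37)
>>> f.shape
(7, 3, 19, 37)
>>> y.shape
(19, 3, 7, 37)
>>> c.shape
(7, 37, 3, 19)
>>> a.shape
(19, 19)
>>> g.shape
(7, 3, 37)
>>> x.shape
(13, 19)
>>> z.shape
(7,)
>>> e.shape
(37, 19, 7, 19, 3)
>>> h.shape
(19, 3, 37, 19)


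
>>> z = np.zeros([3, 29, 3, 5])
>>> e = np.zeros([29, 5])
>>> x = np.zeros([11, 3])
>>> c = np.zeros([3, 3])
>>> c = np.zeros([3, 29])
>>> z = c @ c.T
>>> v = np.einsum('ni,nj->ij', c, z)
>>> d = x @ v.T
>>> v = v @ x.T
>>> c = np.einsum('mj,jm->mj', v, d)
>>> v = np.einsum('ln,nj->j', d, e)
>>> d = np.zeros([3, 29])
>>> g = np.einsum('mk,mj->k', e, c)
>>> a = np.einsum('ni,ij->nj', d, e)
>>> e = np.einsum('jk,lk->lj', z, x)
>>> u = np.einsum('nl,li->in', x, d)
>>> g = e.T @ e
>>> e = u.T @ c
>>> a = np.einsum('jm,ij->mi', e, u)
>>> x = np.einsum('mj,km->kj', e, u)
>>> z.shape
(3, 3)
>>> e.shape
(11, 11)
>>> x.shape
(29, 11)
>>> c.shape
(29, 11)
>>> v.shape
(5,)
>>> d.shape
(3, 29)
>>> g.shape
(3, 3)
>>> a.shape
(11, 29)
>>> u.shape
(29, 11)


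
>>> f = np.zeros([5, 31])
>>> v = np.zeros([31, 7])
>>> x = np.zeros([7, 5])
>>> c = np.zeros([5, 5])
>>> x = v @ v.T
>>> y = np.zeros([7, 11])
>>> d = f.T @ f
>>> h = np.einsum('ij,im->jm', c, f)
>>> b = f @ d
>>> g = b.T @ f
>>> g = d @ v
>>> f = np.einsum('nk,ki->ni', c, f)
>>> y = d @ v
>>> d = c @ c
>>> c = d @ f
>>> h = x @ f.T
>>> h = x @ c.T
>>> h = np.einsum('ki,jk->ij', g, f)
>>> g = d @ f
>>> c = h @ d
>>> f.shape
(5, 31)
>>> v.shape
(31, 7)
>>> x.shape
(31, 31)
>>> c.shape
(7, 5)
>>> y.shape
(31, 7)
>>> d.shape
(5, 5)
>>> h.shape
(7, 5)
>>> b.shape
(5, 31)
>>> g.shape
(5, 31)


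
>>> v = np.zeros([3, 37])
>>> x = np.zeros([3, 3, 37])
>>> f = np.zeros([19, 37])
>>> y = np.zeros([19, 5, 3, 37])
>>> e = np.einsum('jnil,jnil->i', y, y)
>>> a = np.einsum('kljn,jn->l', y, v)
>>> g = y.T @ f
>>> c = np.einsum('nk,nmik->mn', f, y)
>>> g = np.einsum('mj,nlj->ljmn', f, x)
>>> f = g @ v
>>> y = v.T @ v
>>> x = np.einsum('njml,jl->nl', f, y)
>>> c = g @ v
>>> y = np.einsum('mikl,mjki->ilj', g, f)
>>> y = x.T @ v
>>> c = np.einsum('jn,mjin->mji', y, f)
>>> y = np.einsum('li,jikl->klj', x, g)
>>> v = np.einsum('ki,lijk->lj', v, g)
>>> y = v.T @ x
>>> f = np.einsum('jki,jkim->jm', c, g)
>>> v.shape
(3, 19)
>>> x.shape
(3, 37)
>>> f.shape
(3, 3)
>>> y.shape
(19, 37)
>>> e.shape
(3,)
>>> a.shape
(5,)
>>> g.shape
(3, 37, 19, 3)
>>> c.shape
(3, 37, 19)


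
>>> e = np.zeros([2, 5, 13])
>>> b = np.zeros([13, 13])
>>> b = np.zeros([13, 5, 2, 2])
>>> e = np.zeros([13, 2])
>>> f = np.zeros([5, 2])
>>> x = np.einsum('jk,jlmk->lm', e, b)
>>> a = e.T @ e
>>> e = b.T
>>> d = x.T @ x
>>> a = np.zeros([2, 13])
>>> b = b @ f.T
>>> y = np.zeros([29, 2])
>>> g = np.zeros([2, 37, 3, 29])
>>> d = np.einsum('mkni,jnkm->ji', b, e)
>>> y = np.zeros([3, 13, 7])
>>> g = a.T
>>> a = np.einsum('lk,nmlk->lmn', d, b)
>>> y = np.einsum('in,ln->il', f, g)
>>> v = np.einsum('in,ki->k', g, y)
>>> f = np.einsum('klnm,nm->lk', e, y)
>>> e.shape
(2, 2, 5, 13)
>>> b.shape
(13, 5, 2, 5)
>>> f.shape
(2, 2)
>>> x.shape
(5, 2)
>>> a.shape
(2, 5, 13)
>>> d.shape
(2, 5)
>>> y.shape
(5, 13)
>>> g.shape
(13, 2)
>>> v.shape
(5,)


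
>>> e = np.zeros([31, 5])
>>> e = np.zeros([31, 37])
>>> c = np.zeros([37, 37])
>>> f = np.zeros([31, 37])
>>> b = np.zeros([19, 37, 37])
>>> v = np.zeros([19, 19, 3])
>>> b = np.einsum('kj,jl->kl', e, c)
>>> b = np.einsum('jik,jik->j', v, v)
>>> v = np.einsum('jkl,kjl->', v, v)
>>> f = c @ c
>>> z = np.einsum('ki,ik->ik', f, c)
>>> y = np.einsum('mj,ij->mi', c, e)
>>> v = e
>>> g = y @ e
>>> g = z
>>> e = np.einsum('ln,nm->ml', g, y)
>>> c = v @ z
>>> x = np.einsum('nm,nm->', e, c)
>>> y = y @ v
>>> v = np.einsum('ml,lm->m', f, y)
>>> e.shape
(31, 37)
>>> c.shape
(31, 37)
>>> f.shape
(37, 37)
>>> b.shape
(19,)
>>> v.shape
(37,)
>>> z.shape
(37, 37)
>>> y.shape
(37, 37)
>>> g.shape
(37, 37)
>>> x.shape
()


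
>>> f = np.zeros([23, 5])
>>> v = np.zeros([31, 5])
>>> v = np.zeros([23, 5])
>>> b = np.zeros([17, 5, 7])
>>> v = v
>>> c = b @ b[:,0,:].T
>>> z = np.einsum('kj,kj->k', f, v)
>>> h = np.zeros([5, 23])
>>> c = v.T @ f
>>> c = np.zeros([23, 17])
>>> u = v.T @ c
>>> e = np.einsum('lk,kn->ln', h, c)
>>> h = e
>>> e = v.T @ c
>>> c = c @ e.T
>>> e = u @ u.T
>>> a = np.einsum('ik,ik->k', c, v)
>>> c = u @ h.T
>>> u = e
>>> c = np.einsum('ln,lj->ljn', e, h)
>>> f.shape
(23, 5)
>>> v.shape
(23, 5)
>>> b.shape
(17, 5, 7)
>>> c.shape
(5, 17, 5)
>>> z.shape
(23,)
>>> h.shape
(5, 17)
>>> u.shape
(5, 5)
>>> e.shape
(5, 5)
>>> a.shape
(5,)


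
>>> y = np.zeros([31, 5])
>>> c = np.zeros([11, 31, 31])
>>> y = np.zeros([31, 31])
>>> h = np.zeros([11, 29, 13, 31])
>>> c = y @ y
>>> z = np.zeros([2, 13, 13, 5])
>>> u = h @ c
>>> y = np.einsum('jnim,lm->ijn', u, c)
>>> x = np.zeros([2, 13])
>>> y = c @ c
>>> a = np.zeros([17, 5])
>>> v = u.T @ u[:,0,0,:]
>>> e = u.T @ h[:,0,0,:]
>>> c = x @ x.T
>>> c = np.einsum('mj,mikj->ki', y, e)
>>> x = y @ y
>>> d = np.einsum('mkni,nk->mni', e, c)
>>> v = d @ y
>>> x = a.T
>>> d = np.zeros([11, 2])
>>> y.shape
(31, 31)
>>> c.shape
(29, 13)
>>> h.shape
(11, 29, 13, 31)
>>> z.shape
(2, 13, 13, 5)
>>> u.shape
(11, 29, 13, 31)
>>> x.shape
(5, 17)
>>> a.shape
(17, 5)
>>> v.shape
(31, 29, 31)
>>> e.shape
(31, 13, 29, 31)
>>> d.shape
(11, 2)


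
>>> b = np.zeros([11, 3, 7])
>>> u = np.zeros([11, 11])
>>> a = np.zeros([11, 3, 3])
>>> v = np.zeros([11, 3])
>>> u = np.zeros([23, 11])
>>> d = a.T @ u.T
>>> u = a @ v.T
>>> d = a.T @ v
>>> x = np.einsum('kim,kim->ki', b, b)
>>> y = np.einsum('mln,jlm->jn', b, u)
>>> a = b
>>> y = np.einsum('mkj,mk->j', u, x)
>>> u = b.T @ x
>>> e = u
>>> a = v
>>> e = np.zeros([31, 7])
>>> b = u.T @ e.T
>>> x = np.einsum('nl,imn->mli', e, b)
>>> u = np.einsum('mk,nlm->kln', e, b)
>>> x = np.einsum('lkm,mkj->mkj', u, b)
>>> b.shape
(3, 3, 31)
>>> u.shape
(7, 3, 3)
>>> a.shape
(11, 3)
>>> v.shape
(11, 3)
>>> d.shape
(3, 3, 3)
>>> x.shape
(3, 3, 31)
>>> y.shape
(11,)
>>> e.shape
(31, 7)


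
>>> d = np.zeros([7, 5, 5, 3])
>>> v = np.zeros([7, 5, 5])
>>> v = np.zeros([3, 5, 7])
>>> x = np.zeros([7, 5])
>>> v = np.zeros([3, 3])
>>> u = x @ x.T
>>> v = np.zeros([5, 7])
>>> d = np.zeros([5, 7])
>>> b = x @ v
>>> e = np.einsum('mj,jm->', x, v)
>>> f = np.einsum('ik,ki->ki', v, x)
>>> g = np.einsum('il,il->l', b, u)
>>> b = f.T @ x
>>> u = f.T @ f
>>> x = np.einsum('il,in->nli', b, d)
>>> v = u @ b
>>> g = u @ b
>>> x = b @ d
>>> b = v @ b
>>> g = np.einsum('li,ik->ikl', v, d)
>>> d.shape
(5, 7)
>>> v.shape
(5, 5)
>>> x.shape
(5, 7)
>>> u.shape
(5, 5)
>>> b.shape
(5, 5)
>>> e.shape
()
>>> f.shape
(7, 5)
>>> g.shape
(5, 7, 5)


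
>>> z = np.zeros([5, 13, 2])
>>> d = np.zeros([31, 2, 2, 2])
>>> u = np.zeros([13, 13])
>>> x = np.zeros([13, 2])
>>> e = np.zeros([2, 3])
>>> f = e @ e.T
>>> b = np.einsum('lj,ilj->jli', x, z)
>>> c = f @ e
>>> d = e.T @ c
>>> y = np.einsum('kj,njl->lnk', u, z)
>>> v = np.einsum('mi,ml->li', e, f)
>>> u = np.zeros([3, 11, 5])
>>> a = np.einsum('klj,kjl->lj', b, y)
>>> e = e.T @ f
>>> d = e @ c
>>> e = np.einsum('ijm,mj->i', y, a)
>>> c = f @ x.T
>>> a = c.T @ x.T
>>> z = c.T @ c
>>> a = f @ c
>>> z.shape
(13, 13)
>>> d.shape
(3, 3)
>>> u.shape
(3, 11, 5)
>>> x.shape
(13, 2)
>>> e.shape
(2,)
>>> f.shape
(2, 2)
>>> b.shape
(2, 13, 5)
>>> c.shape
(2, 13)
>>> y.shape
(2, 5, 13)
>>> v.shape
(2, 3)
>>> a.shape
(2, 13)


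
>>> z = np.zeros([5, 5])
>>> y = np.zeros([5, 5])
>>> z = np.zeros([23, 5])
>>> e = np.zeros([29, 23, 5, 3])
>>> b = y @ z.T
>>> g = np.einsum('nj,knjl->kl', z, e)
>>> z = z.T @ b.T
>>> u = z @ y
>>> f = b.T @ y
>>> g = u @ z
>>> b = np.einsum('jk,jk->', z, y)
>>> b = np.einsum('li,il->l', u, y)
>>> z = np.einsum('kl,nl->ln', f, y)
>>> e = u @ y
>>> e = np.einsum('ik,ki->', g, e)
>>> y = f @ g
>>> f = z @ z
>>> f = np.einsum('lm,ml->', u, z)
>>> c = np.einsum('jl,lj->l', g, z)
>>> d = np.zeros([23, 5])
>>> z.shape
(5, 5)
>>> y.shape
(23, 5)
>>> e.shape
()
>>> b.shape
(5,)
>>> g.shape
(5, 5)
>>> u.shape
(5, 5)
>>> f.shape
()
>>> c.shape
(5,)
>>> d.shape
(23, 5)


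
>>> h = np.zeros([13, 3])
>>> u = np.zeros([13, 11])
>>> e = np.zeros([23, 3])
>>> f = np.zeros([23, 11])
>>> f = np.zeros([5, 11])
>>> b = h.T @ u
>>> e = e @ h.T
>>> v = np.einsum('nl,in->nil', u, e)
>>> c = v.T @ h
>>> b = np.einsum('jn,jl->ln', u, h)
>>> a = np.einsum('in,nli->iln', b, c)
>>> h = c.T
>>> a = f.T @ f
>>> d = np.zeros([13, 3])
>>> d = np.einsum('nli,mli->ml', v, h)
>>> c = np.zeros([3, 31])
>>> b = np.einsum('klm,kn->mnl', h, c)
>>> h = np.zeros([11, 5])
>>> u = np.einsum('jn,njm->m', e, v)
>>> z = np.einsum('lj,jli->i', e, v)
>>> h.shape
(11, 5)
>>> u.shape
(11,)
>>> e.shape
(23, 13)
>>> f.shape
(5, 11)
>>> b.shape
(11, 31, 23)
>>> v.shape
(13, 23, 11)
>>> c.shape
(3, 31)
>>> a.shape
(11, 11)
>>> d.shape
(3, 23)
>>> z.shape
(11,)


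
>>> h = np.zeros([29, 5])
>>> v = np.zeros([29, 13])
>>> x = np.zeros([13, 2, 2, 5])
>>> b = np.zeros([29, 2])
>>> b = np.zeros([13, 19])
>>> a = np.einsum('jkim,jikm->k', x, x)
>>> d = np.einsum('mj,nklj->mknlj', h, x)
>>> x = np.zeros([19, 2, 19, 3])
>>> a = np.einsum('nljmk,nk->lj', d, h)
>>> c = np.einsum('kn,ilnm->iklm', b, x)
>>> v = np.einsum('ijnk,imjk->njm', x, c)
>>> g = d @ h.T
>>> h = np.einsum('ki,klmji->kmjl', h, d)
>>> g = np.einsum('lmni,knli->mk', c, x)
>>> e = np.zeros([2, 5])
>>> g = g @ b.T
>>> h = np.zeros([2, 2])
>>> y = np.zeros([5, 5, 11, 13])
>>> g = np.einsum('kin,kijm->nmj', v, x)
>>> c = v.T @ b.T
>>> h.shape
(2, 2)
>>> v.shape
(19, 2, 13)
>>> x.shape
(19, 2, 19, 3)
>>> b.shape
(13, 19)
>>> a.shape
(2, 13)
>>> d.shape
(29, 2, 13, 2, 5)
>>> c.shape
(13, 2, 13)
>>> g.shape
(13, 3, 19)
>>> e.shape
(2, 5)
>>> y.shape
(5, 5, 11, 13)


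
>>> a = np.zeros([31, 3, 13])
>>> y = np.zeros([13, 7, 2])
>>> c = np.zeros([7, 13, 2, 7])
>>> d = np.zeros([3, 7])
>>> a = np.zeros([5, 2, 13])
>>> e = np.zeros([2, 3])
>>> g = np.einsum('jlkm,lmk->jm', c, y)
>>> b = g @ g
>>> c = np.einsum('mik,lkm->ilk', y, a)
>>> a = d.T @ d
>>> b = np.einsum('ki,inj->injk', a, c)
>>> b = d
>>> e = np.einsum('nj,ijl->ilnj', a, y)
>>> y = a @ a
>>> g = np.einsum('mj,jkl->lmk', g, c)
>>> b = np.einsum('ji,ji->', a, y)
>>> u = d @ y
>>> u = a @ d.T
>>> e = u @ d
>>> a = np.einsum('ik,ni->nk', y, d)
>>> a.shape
(3, 7)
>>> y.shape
(7, 7)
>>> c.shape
(7, 5, 2)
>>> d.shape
(3, 7)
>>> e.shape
(7, 7)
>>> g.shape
(2, 7, 5)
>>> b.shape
()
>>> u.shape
(7, 3)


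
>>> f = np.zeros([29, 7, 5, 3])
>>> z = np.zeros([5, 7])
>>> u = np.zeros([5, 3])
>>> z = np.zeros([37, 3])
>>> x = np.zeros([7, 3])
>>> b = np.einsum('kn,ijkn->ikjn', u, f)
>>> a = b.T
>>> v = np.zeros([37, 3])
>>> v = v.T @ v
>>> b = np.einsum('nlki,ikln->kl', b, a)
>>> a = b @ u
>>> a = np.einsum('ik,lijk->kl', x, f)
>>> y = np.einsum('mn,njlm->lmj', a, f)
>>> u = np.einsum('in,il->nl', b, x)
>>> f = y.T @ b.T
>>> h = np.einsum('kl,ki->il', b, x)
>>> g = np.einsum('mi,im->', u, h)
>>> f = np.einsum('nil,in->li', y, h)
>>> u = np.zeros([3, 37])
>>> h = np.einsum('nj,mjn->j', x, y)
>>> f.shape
(7, 3)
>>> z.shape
(37, 3)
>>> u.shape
(3, 37)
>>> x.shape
(7, 3)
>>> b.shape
(7, 5)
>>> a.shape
(3, 29)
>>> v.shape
(3, 3)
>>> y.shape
(5, 3, 7)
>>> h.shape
(3,)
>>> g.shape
()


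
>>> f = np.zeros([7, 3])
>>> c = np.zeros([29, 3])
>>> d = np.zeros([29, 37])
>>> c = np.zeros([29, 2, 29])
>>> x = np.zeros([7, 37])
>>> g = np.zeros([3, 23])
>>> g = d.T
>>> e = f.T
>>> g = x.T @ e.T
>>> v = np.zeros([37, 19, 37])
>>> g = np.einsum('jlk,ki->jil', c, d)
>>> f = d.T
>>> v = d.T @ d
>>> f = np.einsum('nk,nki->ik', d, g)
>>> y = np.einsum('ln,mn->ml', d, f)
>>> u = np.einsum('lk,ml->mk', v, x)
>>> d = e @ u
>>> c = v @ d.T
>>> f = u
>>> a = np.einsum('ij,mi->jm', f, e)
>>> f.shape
(7, 37)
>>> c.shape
(37, 3)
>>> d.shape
(3, 37)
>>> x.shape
(7, 37)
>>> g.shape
(29, 37, 2)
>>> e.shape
(3, 7)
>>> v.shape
(37, 37)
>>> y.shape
(2, 29)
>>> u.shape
(7, 37)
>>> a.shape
(37, 3)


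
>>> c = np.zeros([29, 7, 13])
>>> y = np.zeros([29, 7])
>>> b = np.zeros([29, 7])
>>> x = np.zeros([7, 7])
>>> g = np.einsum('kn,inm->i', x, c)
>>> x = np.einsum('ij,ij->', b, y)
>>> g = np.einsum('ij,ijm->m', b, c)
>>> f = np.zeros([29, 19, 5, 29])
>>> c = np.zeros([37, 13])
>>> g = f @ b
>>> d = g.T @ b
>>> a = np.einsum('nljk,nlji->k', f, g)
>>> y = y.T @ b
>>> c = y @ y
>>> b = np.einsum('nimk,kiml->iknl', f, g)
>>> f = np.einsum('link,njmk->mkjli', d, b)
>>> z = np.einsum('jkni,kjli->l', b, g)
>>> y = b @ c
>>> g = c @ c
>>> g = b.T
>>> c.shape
(7, 7)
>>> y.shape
(19, 29, 29, 7)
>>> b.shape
(19, 29, 29, 7)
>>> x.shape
()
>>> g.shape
(7, 29, 29, 19)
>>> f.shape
(29, 7, 29, 7, 5)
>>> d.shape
(7, 5, 19, 7)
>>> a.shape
(29,)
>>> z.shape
(5,)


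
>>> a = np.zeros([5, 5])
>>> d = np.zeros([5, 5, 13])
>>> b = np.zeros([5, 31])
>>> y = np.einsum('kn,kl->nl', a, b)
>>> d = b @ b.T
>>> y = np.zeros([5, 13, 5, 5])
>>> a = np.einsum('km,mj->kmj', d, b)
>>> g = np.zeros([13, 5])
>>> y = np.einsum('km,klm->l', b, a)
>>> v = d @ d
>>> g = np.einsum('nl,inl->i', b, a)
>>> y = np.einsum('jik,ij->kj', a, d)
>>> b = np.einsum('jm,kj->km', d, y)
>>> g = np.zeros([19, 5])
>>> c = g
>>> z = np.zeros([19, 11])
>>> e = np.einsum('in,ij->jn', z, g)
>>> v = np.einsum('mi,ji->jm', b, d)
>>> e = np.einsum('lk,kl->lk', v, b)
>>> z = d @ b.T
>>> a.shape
(5, 5, 31)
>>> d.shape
(5, 5)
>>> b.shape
(31, 5)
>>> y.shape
(31, 5)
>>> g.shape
(19, 5)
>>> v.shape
(5, 31)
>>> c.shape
(19, 5)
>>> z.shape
(5, 31)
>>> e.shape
(5, 31)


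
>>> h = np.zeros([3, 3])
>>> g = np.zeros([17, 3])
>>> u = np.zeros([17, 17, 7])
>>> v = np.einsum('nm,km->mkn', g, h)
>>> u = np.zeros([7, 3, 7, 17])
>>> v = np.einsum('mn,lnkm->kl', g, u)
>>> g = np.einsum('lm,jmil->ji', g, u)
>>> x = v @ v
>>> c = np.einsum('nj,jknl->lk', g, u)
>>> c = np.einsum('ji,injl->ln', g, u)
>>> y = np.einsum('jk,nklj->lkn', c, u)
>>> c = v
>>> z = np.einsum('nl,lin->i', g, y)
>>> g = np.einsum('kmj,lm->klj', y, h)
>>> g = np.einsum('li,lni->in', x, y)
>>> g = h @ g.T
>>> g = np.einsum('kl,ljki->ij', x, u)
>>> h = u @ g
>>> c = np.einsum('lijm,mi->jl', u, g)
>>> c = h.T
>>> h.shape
(7, 3, 7, 3)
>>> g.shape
(17, 3)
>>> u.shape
(7, 3, 7, 17)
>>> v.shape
(7, 7)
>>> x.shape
(7, 7)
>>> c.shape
(3, 7, 3, 7)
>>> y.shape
(7, 3, 7)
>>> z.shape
(3,)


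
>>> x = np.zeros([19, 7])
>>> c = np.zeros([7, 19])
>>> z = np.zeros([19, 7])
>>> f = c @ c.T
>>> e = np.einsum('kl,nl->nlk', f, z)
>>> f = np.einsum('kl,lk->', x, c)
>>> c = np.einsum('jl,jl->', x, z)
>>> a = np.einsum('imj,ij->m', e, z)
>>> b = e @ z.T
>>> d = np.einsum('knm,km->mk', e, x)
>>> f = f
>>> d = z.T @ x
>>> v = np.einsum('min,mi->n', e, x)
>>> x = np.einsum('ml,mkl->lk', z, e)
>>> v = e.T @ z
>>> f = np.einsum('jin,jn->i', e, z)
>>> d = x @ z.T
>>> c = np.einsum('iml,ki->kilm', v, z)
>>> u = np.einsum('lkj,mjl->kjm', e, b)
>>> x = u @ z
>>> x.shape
(7, 7, 7)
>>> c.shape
(19, 7, 7, 7)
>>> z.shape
(19, 7)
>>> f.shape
(7,)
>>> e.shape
(19, 7, 7)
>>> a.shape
(7,)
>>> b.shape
(19, 7, 19)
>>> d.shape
(7, 19)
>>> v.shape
(7, 7, 7)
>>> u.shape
(7, 7, 19)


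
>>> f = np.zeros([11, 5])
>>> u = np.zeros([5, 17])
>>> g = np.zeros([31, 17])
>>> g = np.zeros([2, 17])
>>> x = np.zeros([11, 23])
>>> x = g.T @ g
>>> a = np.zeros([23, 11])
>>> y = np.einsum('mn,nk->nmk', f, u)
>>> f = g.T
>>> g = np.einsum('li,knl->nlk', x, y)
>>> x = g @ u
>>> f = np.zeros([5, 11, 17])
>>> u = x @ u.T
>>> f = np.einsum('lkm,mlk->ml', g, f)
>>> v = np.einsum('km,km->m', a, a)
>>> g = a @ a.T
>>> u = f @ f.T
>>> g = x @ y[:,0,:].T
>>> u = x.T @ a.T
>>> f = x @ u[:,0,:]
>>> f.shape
(11, 17, 23)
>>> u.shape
(17, 17, 23)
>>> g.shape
(11, 17, 5)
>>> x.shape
(11, 17, 17)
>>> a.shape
(23, 11)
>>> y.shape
(5, 11, 17)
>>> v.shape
(11,)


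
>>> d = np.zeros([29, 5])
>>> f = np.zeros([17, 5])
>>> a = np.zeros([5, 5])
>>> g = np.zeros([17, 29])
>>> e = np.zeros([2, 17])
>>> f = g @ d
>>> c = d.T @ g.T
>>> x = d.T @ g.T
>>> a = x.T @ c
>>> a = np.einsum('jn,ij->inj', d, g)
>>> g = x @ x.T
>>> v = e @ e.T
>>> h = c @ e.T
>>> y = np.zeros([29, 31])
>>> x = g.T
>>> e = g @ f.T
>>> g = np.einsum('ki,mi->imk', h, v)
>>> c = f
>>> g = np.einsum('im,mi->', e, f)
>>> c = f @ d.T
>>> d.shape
(29, 5)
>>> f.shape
(17, 5)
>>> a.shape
(17, 5, 29)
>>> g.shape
()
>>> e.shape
(5, 17)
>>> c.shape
(17, 29)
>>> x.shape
(5, 5)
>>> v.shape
(2, 2)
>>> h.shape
(5, 2)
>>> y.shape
(29, 31)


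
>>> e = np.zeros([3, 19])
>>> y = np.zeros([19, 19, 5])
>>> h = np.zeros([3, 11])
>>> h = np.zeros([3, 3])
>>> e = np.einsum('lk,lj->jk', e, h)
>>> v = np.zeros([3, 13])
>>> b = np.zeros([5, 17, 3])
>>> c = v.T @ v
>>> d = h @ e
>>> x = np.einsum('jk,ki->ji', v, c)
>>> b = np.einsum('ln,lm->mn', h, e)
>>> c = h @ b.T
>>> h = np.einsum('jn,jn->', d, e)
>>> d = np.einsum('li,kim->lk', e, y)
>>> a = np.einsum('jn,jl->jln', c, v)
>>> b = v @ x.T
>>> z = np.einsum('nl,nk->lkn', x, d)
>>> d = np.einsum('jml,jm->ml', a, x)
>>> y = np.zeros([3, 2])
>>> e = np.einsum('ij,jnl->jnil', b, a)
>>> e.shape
(3, 13, 3, 19)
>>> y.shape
(3, 2)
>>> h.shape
()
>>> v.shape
(3, 13)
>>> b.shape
(3, 3)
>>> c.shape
(3, 19)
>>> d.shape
(13, 19)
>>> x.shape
(3, 13)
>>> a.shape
(3, 13, 19)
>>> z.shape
(13, 19, 3)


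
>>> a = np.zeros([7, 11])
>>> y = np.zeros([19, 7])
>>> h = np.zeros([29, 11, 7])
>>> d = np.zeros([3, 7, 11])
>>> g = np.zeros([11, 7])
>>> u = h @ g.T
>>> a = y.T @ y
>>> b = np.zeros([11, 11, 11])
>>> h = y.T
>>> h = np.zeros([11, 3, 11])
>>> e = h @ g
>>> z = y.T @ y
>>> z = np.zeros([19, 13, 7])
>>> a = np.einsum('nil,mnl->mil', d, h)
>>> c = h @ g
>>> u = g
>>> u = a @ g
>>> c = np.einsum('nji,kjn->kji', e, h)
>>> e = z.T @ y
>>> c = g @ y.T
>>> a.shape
(11, 7, 11)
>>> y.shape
(19, 7)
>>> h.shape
(11, 3, 11)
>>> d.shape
(3, 7, 11)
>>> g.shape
(11, 7)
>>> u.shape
(11, 7, 7)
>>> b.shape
(11, 11, 11)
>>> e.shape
(7, 13, 7)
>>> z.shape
(19, 13, 7)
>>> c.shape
(11, 19)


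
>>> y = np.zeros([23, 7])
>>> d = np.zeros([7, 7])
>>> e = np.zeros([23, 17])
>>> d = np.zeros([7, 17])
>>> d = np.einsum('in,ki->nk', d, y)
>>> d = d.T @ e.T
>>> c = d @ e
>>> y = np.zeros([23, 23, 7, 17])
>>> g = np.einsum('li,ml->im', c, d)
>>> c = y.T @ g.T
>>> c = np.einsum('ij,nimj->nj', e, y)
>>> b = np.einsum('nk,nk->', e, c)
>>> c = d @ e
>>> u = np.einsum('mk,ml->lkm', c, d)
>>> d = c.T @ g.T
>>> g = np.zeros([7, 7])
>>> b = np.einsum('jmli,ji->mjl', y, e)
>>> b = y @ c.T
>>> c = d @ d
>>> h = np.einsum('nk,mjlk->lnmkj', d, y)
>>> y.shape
(23, 23, 7, 17)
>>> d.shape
(17, 17)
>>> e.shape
(23, 17)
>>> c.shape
(17, 17)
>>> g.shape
(7, 7)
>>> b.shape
(23, 23, 7, 23)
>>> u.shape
(23, 17, 23)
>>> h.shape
(7, 17, 23, 17, 23)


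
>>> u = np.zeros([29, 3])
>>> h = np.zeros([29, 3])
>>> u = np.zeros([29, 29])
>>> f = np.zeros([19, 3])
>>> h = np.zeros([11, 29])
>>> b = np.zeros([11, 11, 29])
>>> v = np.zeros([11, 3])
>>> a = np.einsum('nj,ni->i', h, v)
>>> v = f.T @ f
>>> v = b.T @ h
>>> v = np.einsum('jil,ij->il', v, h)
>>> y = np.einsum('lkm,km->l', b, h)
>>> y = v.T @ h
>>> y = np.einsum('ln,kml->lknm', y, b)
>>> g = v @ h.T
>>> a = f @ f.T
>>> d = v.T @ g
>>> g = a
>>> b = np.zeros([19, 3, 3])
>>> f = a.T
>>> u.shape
(29, 29)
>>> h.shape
(11, 29)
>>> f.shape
(19, 19)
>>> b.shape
(19, 3, 3)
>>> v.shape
(11, 29)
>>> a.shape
(19, 19)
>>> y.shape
(29, 11, 29, 11)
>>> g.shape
(19, 19)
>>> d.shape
(29, 11)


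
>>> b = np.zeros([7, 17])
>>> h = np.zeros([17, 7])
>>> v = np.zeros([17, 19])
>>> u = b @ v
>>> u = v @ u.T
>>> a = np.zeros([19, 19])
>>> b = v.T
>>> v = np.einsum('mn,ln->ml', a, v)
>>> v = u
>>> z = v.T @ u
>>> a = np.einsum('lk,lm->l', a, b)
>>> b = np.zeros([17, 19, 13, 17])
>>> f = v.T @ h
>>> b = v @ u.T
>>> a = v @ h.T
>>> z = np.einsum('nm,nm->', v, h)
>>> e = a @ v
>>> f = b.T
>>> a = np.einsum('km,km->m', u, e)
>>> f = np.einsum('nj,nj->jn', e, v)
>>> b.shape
(17, 17)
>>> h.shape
(17, 7)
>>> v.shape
(17, 7)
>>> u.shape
(17, 7)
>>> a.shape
(7,)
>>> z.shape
()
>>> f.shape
(7, 17)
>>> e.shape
(17, 7)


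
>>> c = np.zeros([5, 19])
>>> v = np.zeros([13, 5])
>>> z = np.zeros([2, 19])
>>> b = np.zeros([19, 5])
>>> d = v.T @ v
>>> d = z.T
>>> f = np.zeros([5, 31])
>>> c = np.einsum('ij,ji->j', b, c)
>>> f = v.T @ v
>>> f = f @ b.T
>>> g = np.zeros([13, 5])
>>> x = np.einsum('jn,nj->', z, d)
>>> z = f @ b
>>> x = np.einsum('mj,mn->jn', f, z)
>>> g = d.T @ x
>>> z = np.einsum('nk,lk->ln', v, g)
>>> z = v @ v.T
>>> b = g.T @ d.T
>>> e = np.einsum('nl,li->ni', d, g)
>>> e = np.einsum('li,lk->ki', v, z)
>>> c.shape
(5,)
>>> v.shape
(13, 5)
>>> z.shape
(13, 13)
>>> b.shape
(5, 19)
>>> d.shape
(19, 2)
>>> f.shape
(5, 19)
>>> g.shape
(2, 5)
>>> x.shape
(19, 5)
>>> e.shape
(13, 5)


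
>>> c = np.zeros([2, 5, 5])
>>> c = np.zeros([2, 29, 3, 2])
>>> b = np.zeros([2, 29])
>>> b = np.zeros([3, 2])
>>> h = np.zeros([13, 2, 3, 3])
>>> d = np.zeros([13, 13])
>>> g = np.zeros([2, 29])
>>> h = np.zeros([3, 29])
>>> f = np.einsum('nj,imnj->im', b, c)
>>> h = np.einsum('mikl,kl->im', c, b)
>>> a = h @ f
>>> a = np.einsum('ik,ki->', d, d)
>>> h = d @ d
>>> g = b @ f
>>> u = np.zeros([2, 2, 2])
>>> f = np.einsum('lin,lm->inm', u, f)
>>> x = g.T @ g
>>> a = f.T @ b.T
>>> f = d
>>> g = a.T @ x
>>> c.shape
(2, 29, 3, 2)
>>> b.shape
(3, 2)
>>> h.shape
(13, 13)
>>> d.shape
(13, 13)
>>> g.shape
(3, 2, 29)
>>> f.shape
(13, 13)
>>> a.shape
(29, 2, 3)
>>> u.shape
(2, 2, 2)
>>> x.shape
(29, 29)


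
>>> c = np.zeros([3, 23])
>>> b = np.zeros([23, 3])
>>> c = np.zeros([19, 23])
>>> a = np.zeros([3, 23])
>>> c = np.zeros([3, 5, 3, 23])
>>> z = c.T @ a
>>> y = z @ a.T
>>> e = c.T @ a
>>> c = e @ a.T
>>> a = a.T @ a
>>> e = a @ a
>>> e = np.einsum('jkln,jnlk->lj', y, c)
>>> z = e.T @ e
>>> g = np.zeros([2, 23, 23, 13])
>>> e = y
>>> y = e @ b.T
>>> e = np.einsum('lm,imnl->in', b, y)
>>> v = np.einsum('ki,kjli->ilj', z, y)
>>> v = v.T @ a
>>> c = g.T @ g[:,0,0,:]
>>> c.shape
(13, 23, 23, 13)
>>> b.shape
(23, 3)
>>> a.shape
(23, 23)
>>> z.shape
(23, 23)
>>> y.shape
(23, 3, 5, 23)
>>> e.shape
(23, 5)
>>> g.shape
(2, 23, 23, 13)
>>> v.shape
(3, 5, 23)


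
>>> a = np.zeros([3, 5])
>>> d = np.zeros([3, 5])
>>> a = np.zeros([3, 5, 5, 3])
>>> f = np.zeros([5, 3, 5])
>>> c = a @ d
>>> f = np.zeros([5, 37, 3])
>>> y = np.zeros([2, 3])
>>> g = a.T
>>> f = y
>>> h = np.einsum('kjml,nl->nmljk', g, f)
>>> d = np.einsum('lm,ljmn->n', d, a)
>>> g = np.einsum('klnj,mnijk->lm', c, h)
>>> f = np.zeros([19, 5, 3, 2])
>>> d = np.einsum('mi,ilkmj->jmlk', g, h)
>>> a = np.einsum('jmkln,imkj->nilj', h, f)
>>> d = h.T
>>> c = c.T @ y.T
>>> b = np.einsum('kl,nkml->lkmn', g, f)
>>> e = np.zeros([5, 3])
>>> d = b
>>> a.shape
(3, 19, 5, 2)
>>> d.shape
(2, 5, 3, 19)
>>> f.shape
(19, 5, 3, 2)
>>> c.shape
(5, 5, 5, 2)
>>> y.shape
(2, 3)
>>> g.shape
(5, 2)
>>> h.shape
(2, 5, 3, 5, 3)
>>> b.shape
(2, 5, 3, 19)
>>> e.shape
(5, 3)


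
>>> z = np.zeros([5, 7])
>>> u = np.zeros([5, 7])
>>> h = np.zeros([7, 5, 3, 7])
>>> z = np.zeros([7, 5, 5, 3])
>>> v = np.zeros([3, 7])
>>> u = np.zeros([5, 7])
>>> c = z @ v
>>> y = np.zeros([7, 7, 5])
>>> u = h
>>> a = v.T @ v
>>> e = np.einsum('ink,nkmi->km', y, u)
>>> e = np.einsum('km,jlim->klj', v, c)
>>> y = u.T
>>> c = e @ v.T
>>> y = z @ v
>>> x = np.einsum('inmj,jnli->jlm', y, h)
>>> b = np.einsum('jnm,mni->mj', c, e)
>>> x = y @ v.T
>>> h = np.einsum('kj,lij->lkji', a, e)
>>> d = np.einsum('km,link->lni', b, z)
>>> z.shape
(7, 5, 5, 3)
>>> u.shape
(7, 5, 3, 7)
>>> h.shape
(3, 7, 7, 5)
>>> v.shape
(3, 7)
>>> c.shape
(3, 5, 3)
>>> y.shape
(7, 5, 5, 7)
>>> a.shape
(7, 7)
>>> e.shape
(3, 5, 7)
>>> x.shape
(7, 5, 5, 3)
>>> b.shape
(3, 3)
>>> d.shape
(7, 5, 5)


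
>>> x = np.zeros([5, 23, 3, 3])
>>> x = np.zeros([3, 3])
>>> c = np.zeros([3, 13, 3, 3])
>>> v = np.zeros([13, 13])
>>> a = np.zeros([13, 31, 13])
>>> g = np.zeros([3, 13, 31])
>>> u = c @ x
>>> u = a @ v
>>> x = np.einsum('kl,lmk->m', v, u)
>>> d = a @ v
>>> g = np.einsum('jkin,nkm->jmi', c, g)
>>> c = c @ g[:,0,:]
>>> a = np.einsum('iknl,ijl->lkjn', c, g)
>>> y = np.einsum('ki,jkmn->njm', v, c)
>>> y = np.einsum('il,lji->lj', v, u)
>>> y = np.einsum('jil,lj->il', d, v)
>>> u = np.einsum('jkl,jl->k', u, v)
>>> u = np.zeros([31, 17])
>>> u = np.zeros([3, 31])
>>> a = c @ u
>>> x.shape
(31,)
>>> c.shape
(3, 13, 3, 3)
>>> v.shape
(13, 13)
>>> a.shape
(3, 13, 3, 31)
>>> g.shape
(3, 31, 3)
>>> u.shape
(3, 31)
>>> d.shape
(13, 31, 13)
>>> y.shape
(31, 13)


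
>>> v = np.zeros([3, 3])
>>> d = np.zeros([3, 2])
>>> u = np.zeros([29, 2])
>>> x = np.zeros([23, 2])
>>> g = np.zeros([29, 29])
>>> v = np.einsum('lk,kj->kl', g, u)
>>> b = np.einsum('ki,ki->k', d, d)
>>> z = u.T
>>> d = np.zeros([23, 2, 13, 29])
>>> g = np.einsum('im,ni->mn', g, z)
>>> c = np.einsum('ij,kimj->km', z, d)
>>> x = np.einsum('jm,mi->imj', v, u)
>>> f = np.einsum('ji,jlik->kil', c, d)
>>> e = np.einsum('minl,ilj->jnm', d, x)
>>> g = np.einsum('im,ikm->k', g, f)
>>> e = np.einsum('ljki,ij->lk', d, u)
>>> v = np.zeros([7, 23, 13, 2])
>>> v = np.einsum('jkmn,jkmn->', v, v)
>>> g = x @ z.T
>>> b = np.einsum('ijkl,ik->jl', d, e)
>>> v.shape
()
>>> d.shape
(23, 2, 13, 29)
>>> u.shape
(29, 2)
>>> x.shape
(2, 29, 29)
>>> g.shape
(2, 29, 2)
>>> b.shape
(2, 29)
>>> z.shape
(2, 29)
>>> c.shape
(23, 13)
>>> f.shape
(29, 13, 2)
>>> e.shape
(23, 13)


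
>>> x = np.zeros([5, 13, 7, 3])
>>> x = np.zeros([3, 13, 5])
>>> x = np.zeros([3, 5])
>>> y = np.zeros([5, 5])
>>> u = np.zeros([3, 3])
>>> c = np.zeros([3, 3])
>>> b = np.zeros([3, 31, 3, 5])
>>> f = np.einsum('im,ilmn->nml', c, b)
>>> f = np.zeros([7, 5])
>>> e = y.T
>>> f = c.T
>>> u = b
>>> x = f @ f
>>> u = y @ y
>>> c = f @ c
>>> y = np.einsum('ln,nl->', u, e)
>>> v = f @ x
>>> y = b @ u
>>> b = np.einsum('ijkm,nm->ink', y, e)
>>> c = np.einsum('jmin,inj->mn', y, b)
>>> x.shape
(3, 3)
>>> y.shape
(3, 31, 3, 5)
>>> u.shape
(5, 5)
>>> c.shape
(31, 5)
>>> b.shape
(3, 5, 3)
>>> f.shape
(3, 3)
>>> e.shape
(5, 5)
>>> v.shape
(3, 3)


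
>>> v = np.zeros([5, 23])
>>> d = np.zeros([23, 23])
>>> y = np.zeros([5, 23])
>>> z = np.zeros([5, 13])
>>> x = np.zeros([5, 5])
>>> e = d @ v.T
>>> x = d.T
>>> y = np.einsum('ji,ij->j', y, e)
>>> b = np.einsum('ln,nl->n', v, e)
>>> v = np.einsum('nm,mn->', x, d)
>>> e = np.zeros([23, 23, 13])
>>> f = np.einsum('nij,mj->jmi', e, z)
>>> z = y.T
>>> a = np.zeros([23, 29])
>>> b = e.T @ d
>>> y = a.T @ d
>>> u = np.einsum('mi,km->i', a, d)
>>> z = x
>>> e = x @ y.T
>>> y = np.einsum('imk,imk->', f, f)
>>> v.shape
()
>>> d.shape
(23, 23)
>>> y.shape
()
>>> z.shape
(23, 23)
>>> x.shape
(23, 23)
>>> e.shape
(23, 29)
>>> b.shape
(13, 23, 23)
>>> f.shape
(13, 5, 23)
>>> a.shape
(23, 29)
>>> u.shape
(29,)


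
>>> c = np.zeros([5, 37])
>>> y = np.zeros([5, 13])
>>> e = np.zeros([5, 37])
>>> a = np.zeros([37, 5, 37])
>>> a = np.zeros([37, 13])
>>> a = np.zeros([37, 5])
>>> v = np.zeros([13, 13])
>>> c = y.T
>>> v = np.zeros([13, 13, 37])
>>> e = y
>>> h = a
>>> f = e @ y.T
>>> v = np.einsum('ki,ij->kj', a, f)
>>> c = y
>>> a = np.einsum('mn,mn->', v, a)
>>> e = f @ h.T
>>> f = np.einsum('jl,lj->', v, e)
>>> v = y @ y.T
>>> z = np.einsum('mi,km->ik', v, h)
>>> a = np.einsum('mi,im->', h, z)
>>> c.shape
(5, 13)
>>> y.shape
(5, 13)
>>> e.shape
(5, 37)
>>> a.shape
()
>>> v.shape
(5, 5)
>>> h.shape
(37, 5)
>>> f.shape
()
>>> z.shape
(5, 37)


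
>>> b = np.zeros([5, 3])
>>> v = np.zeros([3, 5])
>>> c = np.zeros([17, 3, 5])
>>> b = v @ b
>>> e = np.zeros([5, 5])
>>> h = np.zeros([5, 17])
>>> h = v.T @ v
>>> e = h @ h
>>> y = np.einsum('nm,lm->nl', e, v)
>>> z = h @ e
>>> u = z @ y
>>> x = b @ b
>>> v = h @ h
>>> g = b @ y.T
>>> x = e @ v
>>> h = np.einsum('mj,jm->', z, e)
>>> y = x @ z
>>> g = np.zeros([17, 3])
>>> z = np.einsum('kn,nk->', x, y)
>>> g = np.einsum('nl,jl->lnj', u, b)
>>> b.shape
(3, 3)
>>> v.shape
(5, 5)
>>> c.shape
(17, 3, 5)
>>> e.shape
(5, 5)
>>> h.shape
()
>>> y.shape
(5, 5)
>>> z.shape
()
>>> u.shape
(5, 3)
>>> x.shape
(5, 5)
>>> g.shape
(3, 5, 3)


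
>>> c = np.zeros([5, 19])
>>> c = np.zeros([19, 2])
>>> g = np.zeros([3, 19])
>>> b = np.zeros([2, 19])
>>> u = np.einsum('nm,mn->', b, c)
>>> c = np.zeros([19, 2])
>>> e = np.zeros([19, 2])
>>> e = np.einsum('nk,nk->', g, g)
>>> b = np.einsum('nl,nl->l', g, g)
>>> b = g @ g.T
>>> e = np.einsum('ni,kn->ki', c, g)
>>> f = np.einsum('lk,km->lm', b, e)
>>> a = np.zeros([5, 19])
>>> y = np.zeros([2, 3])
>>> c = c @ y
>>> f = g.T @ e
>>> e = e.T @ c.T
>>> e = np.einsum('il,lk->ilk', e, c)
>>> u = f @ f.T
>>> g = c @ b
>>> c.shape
(19, 3)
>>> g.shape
(19, 3)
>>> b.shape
(3, 3)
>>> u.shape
(19, 19)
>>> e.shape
(2, 19, 3)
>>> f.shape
(19, 2)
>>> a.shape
(5, 19)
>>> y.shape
(2, 3)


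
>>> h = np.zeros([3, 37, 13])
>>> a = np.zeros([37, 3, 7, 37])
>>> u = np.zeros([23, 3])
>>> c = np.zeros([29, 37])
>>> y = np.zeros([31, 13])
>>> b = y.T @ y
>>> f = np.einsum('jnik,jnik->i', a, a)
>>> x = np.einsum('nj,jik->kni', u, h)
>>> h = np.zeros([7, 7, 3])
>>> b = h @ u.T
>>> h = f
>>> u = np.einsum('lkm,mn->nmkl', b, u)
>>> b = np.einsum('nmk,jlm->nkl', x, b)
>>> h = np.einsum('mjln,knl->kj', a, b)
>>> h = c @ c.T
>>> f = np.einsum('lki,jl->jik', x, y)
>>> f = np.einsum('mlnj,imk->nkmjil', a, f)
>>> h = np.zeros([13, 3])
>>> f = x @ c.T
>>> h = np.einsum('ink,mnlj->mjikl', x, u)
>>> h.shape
(3, 7, 13, 37, 7)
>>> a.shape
(37, 3, 7, 37)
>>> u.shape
(3, 23, 7, 7)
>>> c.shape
(29, 37)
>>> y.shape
(31, 13)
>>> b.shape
(13, 37, 7)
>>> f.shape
(13, 23, 29)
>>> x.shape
(13, 23, 37)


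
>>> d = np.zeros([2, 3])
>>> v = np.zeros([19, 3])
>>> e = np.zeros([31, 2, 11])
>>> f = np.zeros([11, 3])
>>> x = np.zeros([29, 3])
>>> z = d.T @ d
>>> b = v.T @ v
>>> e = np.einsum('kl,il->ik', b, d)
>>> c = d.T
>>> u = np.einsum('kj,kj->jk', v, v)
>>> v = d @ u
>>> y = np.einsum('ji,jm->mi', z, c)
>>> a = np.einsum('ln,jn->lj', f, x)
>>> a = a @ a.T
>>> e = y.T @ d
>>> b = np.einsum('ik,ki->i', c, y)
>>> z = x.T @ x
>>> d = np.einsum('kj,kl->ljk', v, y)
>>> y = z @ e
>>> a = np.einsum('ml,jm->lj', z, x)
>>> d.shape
(3, 19, 2)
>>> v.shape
(2, 19)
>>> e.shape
(3, 3)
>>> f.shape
(11, 3)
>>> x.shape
(29, 3)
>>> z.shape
(3, 3)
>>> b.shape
(3,)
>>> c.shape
(3, 2)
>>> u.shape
(3, 19)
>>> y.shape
(3, 3)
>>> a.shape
(3, 29)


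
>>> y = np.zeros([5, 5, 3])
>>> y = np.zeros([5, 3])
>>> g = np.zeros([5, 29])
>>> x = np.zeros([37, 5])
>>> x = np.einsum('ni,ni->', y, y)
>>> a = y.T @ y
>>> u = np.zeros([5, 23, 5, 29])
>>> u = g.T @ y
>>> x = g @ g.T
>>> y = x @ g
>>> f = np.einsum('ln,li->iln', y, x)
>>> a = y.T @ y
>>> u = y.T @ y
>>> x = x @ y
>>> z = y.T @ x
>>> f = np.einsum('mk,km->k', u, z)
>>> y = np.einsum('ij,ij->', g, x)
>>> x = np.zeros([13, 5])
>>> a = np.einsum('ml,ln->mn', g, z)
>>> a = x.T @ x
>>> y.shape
()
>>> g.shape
(5, 29)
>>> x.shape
(13, 5)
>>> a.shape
(5, 5)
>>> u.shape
(29, 29)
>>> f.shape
(29,)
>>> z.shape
(29, 29)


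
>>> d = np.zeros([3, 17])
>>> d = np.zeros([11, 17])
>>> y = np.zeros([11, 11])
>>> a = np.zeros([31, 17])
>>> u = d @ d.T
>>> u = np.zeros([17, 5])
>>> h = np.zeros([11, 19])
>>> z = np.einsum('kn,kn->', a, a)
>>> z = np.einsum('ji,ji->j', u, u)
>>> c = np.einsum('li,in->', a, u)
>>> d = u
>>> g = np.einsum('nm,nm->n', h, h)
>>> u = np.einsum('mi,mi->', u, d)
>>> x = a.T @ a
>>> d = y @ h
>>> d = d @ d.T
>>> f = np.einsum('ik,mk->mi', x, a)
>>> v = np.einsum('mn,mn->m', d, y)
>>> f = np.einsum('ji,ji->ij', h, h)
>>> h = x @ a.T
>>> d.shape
(11, 11)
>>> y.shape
(11, 11)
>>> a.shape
(31, 17)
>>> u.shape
()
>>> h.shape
(17, 31)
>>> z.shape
(17,)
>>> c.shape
()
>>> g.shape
(11,)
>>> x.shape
(17, 17)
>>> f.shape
(19, 11)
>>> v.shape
(11,)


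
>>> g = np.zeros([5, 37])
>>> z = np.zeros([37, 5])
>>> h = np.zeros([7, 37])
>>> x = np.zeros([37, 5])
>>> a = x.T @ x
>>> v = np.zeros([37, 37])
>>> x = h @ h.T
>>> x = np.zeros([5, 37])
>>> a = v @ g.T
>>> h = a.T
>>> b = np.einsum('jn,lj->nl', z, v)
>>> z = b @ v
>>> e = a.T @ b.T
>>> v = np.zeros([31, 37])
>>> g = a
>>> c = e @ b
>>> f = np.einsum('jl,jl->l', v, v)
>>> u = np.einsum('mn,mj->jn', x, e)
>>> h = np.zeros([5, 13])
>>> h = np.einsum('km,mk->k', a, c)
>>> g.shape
(37, 5)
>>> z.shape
(5, 37)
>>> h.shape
(37,)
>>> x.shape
(5, 37)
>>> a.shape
(37, 5)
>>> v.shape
(31, 37)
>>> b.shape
(5, 37)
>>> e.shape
(5, 5)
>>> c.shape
(5, 37)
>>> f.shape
(37,)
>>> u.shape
(5, 37)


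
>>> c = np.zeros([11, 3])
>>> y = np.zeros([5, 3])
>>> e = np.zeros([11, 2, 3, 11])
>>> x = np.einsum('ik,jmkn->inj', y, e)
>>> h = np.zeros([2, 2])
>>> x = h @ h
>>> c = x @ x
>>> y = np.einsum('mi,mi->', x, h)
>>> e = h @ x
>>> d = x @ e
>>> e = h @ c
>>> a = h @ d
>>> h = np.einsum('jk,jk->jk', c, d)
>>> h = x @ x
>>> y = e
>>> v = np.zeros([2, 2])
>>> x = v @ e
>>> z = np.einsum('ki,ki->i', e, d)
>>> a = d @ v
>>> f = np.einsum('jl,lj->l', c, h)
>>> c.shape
(2, 2)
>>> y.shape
(2, 2)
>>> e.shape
(2, 2)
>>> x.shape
(2, 2)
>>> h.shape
(2, 2)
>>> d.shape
(2, 2)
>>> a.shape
(2, 2)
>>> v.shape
(2, 2)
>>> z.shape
(2,)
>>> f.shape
(2,)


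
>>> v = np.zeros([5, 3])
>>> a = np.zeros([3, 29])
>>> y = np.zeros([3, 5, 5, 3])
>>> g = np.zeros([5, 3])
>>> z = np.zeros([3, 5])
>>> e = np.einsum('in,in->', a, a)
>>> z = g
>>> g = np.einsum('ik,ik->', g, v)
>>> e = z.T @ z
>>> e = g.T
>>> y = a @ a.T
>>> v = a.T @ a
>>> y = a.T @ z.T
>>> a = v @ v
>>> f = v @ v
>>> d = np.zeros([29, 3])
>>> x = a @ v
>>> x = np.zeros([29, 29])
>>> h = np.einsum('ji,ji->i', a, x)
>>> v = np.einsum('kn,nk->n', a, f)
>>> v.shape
(29,)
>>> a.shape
(29, 29)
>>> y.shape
(29, 5)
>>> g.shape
()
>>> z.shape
(5, 3)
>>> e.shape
()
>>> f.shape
(29, 29)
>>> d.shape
(29, 3)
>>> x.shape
(29, 29)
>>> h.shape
(29,)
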